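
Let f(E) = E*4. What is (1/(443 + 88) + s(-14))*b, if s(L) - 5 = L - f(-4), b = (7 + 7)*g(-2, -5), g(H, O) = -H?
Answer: 104104/531 ≈ 196.05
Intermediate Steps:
f(E) = 4*E
b = 28 (b = (7 + 7)*(-1*(-2)) = 14*2 = 28)
s(L) = 21 + L (s(L) = 5 + (L - 4*(-4)) = 5 + (L - 1*(-16)) = 5 + (L + 16) = 5 + (16 + L) = 21 + L)
(1/(443 + 88) + s(-14))*b = (1/(443 + 88) + (21 - 14))*28 = (1/531 + 7)*28 = (3718/531)*28 = 104104/531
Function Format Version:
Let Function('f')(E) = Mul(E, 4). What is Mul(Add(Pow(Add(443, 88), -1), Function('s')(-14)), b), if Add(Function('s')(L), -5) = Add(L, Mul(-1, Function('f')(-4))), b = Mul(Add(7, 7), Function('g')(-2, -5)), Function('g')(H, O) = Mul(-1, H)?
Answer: Rational(104104, 531) ≈ 196.05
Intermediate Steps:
Function('f')(E) = Mul(4, E)
b = 28 (b = Mul(Add(7, 7), Mul(-1, -2)) = Mul(14, 2) = 28)
Function('s')(L) = Add(21, L) (Function('s')(L) = Add(5, Add(L, Mul(-1, Mul(4, -4)))) = Add(5, Add(L, Mul(-1, -16))) = Add(5, Add(L, 16)) = Add(5, Add(16, L)) = Add(21, L))
Mul(Add(Pow(Add(443, 88), -1), Function('s')(-14)), b) = Mul(Add(Pow(Add(443, 88), -1), Add(21, -14)), 28) = Mul(Add(Pow(531, -1), 7), 28) = Mul(Add(Rational(1, 531), 7), 28) = Mul(Rational(3718, 531), 28) = Rational(104104, 531)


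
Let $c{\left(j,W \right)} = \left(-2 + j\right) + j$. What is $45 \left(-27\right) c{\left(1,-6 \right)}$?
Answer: $0$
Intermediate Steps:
$c{\left(j,W \right)} = -2 + 2 j$
$45 \left(-27\right) c{\left(1,-6 \right)} = 45 \left(-27\right) \left(-2 + 2 \cdot 1\right) = - 1215 \left(-2 + 2\right) = \left(-1215\right) 0 = 0$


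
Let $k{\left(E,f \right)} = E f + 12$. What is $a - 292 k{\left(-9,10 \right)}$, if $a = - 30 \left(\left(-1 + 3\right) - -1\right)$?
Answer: $22686$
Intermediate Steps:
$k{\left(E,f \right)} = 12 + E f$
$a = -90$ ($a = - 30 \left(2 + 1\right) = \left(-30\right) 3 = -90$)
$a - 292 k{\left(-9,10 \right)} = -90 - 292 \left(12 - 90\right) = -90 - -22776 = -90 + 22776 = 22686$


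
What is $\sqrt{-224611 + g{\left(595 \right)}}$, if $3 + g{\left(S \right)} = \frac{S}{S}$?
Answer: $9 i \sqrt{2773} \approx 473.93 i$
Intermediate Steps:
$g{\left(S \right)} = -2$ ($g{\left(S \right)} = -3 + \frac{S}{S} = -3 + 1 = -2$)
$\sqrt{-224611 + g{\left(595 \right)}} = \sqrt{-224611 - 2} = \sqrt{-224613} = 9 i \sqrt{2773}$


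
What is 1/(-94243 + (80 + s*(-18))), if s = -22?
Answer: -1/93767 ≈ -1.0665e-5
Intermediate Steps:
1/(-94243 + (80 + s*(-18))) = 1/(-94243 + (80 - 22*(-18))) = 1/(-94243 + (80 + 396)) = 1/(-94243 + 476) = 1/(-93767) = -1/93767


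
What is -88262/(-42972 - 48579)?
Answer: 88262/91551 ≈ 0.96408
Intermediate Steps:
-88262/(-42972 - 48579) = -88262/(-91551) = -88262*(-1/91551) = 88262/91551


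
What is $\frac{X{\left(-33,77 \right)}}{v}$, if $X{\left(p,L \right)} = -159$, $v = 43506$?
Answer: $- \frac{53}{14502} \approx -0.0036547$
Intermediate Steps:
$\frac{X{\left(-33,77 \right)}}{v} = - \frac{159}{43506} = \left(-159\right) \frac{1}{43506} = - \frac{53}{14502}$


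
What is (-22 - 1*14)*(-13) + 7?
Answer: 475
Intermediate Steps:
(-22 - 1*14)*(-13) + 7 = (-22 - 14)*(-13) + 7 = -36*(-13) + 7 = 468 + 7 = 475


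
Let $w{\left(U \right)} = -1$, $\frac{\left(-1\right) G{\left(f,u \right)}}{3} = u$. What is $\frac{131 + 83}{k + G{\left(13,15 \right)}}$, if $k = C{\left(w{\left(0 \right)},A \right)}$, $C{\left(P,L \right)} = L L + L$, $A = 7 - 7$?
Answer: $- \frac{214}{45} \approx -4.7556$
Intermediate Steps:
$A = 0$ ($A = 7 - 7 = 0$)
$G{\left(f,u \right)} = - 3 u$
$C{\left(P,L \right)} = L + L^{2}$ ($C{\left(P,L \right)} = L^{2} + L = L + L^{2}$)
$k = 0$ ($k = 0 \left(1 + 0\right) = 0 \cdot 1 = 0$)
$\frac{131 + 83}{k + G{\left(13,15 \right)}} = \frac{131 + 83}{0 - 45} = \frac{214}{0 - 45} = \frac{214}{-45} = 214 \left(- \frac{1}{45}\right) = - \frac{214}{45}$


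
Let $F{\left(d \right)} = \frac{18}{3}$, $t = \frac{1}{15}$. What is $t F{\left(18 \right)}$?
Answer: $\frac{2}{5} \approx 0.4$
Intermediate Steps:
$t = \frac{1}{15} \approx 0.066667$
$F{\left(d \right)} = 6$ ($F{\left(d \right)} = 18 \cdot \frac{1}{3} = 6$)
$t F{\left(18 \right)} = \frac{1}{15} \cdot 6 = \frac{2}{5}$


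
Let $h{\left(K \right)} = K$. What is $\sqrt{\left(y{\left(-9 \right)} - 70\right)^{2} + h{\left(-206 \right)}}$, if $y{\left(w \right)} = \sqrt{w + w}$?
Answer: $2 \sqrt{1169 - 105 i \sqrt{2}} \approx 68.519 - 4.3344 i$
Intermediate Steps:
$y{\left(w \right)} = \sqrt{2} \sqrt{w}$ ($y{\left(w \right)} = \sqrt{2 w} = \sqrt{2} \sqrt{w}$)
$\sqrt{\left(y{\left(-9 \right)} - 70\right)^{2} + h{\left(-206 \right)}} = \sqrt{\left(\sqrt{2} \sqrt{-9} - 70\right)^{2} - 206} = \sqrt{\left(\sqrt{2} \cdot 3 i - 70\right)^{2} - 206} = \sqrt{\left(3 i \sqrt{2} - 70\right)^{2} - 206} = \sqrt{\left(-70 + 3 i \sqrt{2}\right)^{2} - 206} = \sqrt{-206 + \left(-70 + 3 i \sqrt{2}\right)^{2}}$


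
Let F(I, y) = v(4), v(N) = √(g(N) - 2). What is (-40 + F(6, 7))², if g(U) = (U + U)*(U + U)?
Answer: (40 - √62)² ≈ 1032.1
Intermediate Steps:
g(U) = 4*U² (g(U) = (2*U)*(2*U) = 4*U²)
v(N) = √(-2 + 4*N²) (v(N) = √(4*N² - 2) = √(-2 + 4*N²))
F(I, y) = √62 (F(I, y) = √(-2 + 4*4²) = √(-2 + 4*16) = √(-2 + 64) = √62)
(-40 + F(6, 7))² = (-40 + √62)²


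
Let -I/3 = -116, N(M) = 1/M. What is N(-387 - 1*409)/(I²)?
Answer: -1/96398784 ≈ -1.0374e-8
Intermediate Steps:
I = 348 (I = -3*(-116) = 348)
N(-387 - 1*409)/(I²) = 1/((-387 - 1*409)*(348²)) = 1/(-387 - 409*121104) = (1/121104)/(-796) = -1/796*1/121104 = -1/96398784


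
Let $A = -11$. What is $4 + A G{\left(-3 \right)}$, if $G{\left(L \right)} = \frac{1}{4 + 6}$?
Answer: $\frac{29}{10} \approx 2.9$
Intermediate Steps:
$G{\left(L \right)} = \frac{1}{10}$
$4 + A G{\left(-3 \right)} = 4 - \frac{11}{10} = \frac{29}{10}$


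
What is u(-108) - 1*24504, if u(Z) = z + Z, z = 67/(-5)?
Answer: -123127/5 ≈ -24625.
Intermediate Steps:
z = -67/5 (z = 67*(-1/5) = -67/5 ≈ -13.400)
u(Z) = -67/5 + Z
u(-108) - 1*24504 = (-67/5 - 108) - 1*24504 = -607/5 - 24504 = -123127/5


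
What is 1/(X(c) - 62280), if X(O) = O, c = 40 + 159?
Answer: -1/62081 ≈ -1.6108e-5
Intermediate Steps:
c = 199
1/(X(c) - 62280) = 1/(199 - 62280) = 1/(-62081) = -1/62081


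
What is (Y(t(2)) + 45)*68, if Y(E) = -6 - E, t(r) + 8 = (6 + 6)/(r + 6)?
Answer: 3094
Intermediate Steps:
t(r) = -8 + 12/(6 + r) (t(r) = -8 + (6 + 6)/(r + 6) = -8 + 12/(6 + r))
(Y(t(2)) + 45)*68 = ((-6 - 4*(-9 - 2*2)/(6 + 2)) + 45)*68 = ((-6 - 4*(-9 - 4)/8) + 45)*68 = ((-6 - 4*(-13)/8) + 45)*68 = ((-6 - 1*(-13/2)) + 45)*68 = ((-6 + 13/2) + 45)*68 = (½ + 45)*68 = (91/2)*68 = 3094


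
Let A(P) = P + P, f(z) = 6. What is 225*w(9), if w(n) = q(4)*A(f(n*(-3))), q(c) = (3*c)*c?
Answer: 129600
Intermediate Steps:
q(c) = 3*c²
A(P) = 2*P
w(n) = 576 (w(n) = (3*4²)*(2*6) = (3*16)*12 = 48*12 = 576)
225*w(9) = 225*576 = 129600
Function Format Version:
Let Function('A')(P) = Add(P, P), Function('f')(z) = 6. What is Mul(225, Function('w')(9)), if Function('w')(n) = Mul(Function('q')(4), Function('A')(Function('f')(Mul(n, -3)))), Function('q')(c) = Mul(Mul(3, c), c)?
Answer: 129600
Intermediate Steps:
Function('q')(c) = Mul(3, Pow(c, 2))
Function('A')(P) = Mul(2, P)
Function('w')(n) = 576 (Function('w')(n) = Mul(Mul(3, Pow(4, 2)), Mul(2, 6)) = Mul(Mul(3, 16), 12) = Mul(48, 12) = 576)
Mul(225, Function('w')(9)) = Mul(225, 576) = 129600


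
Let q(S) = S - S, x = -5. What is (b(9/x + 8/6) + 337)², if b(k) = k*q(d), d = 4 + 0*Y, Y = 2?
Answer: 113569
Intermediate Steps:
d = 4 (d = 4 + 0*2 = 4 + 0 = 4)
q(S) = 0
b(k) = 0 (b(k) = k*0 = 0)
(b(9/x + 8/6) + 337)² = (0 + 337)² = 337² = 113569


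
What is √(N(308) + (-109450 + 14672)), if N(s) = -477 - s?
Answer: I*√95563 ≈ 309.13*I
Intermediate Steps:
√(N(308) + (-109450 + 14672)) = √((-477 - 1*308) + (-109450 + 14672)) = √((-477 - 308) - 94778) = √(-785 - 94778) = √(-95563) = I*√95563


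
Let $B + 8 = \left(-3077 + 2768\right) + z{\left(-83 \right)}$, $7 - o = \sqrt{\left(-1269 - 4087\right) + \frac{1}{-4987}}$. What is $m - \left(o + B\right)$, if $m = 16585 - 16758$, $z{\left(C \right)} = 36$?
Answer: $101 + \frac{i \sqrt{133204630151}}{4987} \approx 101.0 + 73.185 i$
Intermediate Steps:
$o = 7 - \frac{i \sqrt{133204630151}}{4987}$ ($o = 7 - \sqrt{\left(-1269 - 4087\right) + \frac{1}{-4987}} = 7 - \sqrt{-5356 - \frac{1}{4987}} = 7 - \sqrt{- \frac{26710373}{4987}} = 7 - \frac{i \sqrt{133204630151}}{4987} \approx 7.0 - 73.185 i$)
$m = -173$ ($m = 16585 - 16758 = -173$)
$B = -281$ ($B = -8 + \left(\left(-3077 + 2768\right) + 36\right) = -8 + \left(-309 + 36\right) = -8 - 273 = -281$)
$m - \left(o + B\right) = -173 - \left(\left(7 - \frac{i \sqrt{133204630151}}{4987}\right) - 281\right) = -173 - \left(-274 - \frac{i \sqrt{133204630151}}{4987}\right) = -173 + \left(274 + \frac{i \sqrt{133204630151}}{4987}\right) = 101 + \frac{i \sqrt{133204630151}}{4987}$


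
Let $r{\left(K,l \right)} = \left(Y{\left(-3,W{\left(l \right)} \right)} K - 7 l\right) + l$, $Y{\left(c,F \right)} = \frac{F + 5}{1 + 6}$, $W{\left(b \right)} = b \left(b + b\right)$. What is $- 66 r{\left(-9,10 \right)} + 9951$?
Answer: $\frac{219147}{7} \approx 31307.0$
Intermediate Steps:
$W{\left(b \right)} = 2 b^{2}$ ($W{\left(b \right)} = b 2 b = 2 b^{2}$)
$Y{\left(c,F \right)} = \frac{5}{7} + \frac{F}{7}$ ($Y{\left(c,F \right)} = \frac{5 + F}{7} = \left(5 + F\right) \frac{1}{7} = \frac{5}{7} + \frac{F}{7}$)
$r{\left(K,l \right)} = - 6 l + K \left(\frac{5}{7} + \frac{2 l^{2}}{7}\right)$ ($r{\left(K,l \right)} = \left(\left(\frac{5}{7} + \frac{2 l^{2}}{7}\right) K - 7 l\right) + l = \left(K \left(\frac{5}{7} + \frac{2 l^{2}}{7}\right) - 7 l\right) + l = \left(- 7 l + K \left(\frac{5}{7} + \frac{2 l^{2}}{7}\right)\right) + l = - 6 l + K \left(\frac{5}{7} + \frac{2 l^{2}}{7}\right)$)
$- 66 r{\left(-9,10 \right)} + 9951 = - 66 \left(\left(-6\right) 10 + \frac{1}{7} \left(-9\right) \left(5 + 2 \cdot 10^{2}\right)\right) + 9951 = - 66 \left(-60 + \frac{1}{7} \left(-9\right) \left(5 + 2 \cdot 100\right)\right) + 9951 = - 66 \left(-60 + \frac{1}{7} \left(-9\right) \left(5 + 200\right)\right) + 9951 = - 66 \left(-60 + \frac{1}{7} \left(-9\right) 205\right) + 9951 = - 66 \left(-60 - \frac{1845}{7}\right) + 9951 = \left(-66\right) \left(- \frac{2265}{7}\right) + 9951 = \frac{149490}{7} + 9951 = \frac{219147}{7}$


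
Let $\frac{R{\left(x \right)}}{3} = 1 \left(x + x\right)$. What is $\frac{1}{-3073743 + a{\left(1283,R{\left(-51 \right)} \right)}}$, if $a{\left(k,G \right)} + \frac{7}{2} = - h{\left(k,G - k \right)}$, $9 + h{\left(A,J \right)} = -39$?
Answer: $- \frac{2}{6147397} \approx -3.2534 \cdot 10^{-7}$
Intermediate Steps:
$R{\left(x \right)} = 6 x$ ($R{\left(x \right)} = 3 \cdot 1 \left(x + x\right) = 3 \cdot 1 \cdot 2 x = 3 \cdot 2 x = 6 x$)
$h{\left(A,J \right)} = -48$ ($h{\left(A,J \right)} = -9 - 39 = -48$)
$a{\left(k,G \right)} = \frac{89}{2}$ ($a{\left(k,G \right)} = - \frac{7}{2} - -48 = - \frac{7}{2} + 48 = \frac{89}{2}$)
$\frac{1}{-3073743 + a{\left(1283,R{\left(-51 \right)} \right)}} = \frac{1}{-3073743 + \frac{89}{2}} = \frac{1}{- \frac{6147397}{2}} = - \frac{2}{6147397}$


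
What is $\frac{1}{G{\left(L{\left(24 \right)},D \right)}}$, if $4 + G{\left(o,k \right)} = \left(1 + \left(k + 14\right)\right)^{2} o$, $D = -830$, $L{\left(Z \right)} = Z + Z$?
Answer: $\frac{1}{31882796} \approx 3.1365 \cdot 10^{-8}$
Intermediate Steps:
$L{\left(Z \right)} = 2 Z$
$G{\left(o,k \right)} = -4 + o \left(15 + k\right)^{2}$ ($G{\left(o,k \right)} = -4 + \left(1 + \left(k + 14\right)\right)^{2} o = -4 + \left(1 + \left(14 + k\right)\right)^{2} o = -4 + \left(15 + k\right)^{2} o = -4 + o \left(15 + k\right)^{2}$)
$\frac{1}{G{\left(L{\left(24 \right)},D \right)}} = \frac{1}{-4 + 2 \cdot 24 \left(15 - 830\right)^{2}} = \frac{1}{-4 + 48 \left(-815\right)^{2}} = \frac{1}{-4 + 48 \cdot 664225} = \frac{1}{-4 + 31882800} = \frac{1}{31882796}$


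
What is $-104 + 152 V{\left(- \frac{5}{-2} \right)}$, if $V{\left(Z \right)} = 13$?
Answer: $1872$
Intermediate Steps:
$-104 + 152 V{\left(- \frac{5}{-2} \right)} = -104 + 152 \cdot 13 = -104 + 1976 = 1872$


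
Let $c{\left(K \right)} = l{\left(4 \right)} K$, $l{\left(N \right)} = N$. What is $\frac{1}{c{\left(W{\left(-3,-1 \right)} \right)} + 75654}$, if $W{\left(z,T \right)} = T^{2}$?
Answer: $\frac{1}{75658} \approx 1.3217 \cdot 10^{-5}$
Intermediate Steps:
$c{\left(K \right)} = 4 K$
$\frac{1}{c{\left(W{\left(-3,-1 \right)} \right)} + 75654} = \frac{1}{4 \left(-1\right)^{2} + 75654} = \frac{1}{4 \cdot 1 + 75654} = \frac{1}{4 + 75654} = \frac{1}{75658}$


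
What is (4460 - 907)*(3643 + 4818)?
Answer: 30061933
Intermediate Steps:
(4460 - 907)*(3643 + 4818) = 3553*8461 = 30061933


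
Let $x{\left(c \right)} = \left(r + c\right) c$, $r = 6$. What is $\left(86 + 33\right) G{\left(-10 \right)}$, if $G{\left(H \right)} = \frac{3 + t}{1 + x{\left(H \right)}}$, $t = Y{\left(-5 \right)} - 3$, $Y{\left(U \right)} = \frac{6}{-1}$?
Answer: $- \frac{714}{41} \approx -17.415$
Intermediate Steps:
$Y{\left(U \right)} = -6$ ($Y{\left(U \right)} = 6 \left(-1\right) = -6$)
$t = -9$ ($t = -6 - 3 = -9$)
$x{\left(c \right)} = c \left(6 + c\right)$ ($x{\left(c \right)} = \left(6 + c\right) c = c \left(6 + c\right)$)
$G{\left(H \right)} = - \frac{6}{1 + H \left(6 + H\right)}$ ($G{\left(H \right)} = \frac{3 - 9}{1 + H \left(6 + H\right)} = - \frac{6}{1 + H \left(6 + H\right)}$)
$\left(86 + 33\right) G{\left(-10 \right)} = \left(86 + 33\right) \left(- \frac{6}{1 - 10 \left(6 - 10\right)}\right) = 119 \left(- \frac{6}{1 - -40}\right) = 119 \left(- \frac{6}{1 + 40}\right) = 119 \left(- \frac{6}{41}\right) = - \frac{714}{41}$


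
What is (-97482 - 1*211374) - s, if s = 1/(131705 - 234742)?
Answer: -31823595671/103037 ≈ -3.0886e+5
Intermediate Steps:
s = -1/103037 (s = 1/(-103037) = -1/103037 ≈ -9.7053e-6)
(-97482 - 1*211374) - s = (-97482 - 1*211374) - 1*(-1/103037) = (-97482 - 211374) + 1/103037 = -308856 + 1/103037 = -31823595671/103037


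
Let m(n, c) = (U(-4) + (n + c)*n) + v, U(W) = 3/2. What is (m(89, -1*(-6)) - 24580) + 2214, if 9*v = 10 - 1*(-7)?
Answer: -250337/18 ≈ -13908.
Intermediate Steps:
v = 17/9 (v = (10 - 1*(-7))/9 = (10 + 7)/9 = (⅑)*17 = 17/9 ≈ 1.8889)
U(W) = 3/2 (U(W) = 3*(½) = 3/2)
m(n, c) = 61/18 + n*(c + n) (m(n, c) = (3/2 + (n + c)*n) + 17/9 = (3/2 + (c + n)*n) + 17/9 = (3/2 + n*(c + n)) + 17/9 = 61/18 + n*(c + n))
(m(89, -1*(-6)) - 24580) + 2214 = ((61/18 + 89² - 1*(-6)*89) - 24580) + 2214 = ((61/18 + 7921 + 6*89) - 24580) + 2214 = ((61/18 + 7921 + 534) - 24580) + 2214 = (152251/18 - 24580) + 2214 = -290189/18 + 2214 = -250337/18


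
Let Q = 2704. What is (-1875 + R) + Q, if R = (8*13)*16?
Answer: 2493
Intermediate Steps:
R = 1664 (R = 104*16 = 1664)
(-1875 + R) + Q = (-1875 + 1664) + 2704 = -211 + 2704 = 2493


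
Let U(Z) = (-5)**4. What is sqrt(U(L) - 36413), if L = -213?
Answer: 2*I*sqrt(8947) ≈ 189.18*I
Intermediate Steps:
U(Z) = 625
sqrt(U(L) - 36413) = sqrt(625 - 36413) = sqrt(-35788) = 2*I*sqrt(8947)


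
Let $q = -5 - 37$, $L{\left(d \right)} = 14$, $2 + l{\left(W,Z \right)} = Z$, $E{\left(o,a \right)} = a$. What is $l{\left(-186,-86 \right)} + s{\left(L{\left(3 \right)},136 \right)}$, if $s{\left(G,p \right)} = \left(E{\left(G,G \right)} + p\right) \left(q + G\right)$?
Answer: $-4288$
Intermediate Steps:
$l{\left(W,Z \right)} = -2 + Z$
$q = -42$
$s{\left(G,p \right)} = \left(-42 + G\right) \left(G + p\right)$ ($s{\left(G,p \right)} = \left(G + p\right) \left(-42 + G\right) = \left(-42 + G\right) \left(G + p\right)$)
$l{\left(-186,-86 \right)} + s{\left(L{\left(3 \right)},136 \right)} = \left(-2 - 86\right) + \left(14^{2} - 588 - 5712 + 14 \cdot 136\right) = -88 + \left(196 - 588 - 5712 + 1904\right) = -88 - 4200 = -4288$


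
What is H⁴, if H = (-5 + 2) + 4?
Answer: 1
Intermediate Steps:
H = 1 (H = -3 + 4 = 1)
H⁴ = 1⁴ = 1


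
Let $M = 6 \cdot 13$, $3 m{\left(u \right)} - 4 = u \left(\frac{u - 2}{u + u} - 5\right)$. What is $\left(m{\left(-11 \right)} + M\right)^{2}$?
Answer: $\frac{36481}{4} \approx 9120.3$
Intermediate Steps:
$m{\left(u \right)} = \frac{4}{3} + \frac{u \left(-5 + \frac{-2 + u}{2 u}\right)}{3}$ ($m{\left(u \right)} = \frac{4}{3} + \frac{u \left(\frac{u - 2}{u + u} - 5\right)}{3} = \frac{4}{3} + \frac{u \left(\frac{-2 + u}{2 u} - 5\right)}{3} = \frac{4}{3} + \frac{u \left(-5 + \frac{-2 + u}{2 u}\right)}{3}$)
$M = 78$
$\left(m{\left(-11 \right)} + M\right)^{2} = \left(\left(1 - - \frac{33}{2}\right) + 78\right)^{2} = \left(\left(1 + \frac{33}{2}\right) + 78\right)^{2} = \left(\frac{35}{2} + 78\right)^{2} = \left(\frac{191}{2}\right)^{2} = \frac{36481}{4}$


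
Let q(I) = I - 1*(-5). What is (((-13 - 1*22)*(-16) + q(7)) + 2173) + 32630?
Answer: 35375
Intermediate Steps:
q(I) = 5 + I (q(I) = I + 5 = 5 + I)
(((-13 - 1*22)*(-16) + q(7)) + 2173) + 32630 = (((-13 - 1*22)*(-16) + (5 + 7)) + 2173) + 32630 = (((-13 - 22)*(-16) + 12) + 2173) + 32630 = ((-35*(-16) + 12) + 2173) + 32630 = ((560 + 12) + 2173) + 32630 = (572 + 2173) + 32630 = 2745 + 32630 = 35375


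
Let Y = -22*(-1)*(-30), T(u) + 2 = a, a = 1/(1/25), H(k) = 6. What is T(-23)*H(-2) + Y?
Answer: -522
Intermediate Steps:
a = 25 (a = 1/(1/25) = 25)
T(u) = 23 (T(u) = -2 + 25 = 23)
Y = -660 (Y = 22*(-30) = -660)
T(-23)*H(-2) + Y = 23*6 - 660 = 138 - 660 = -522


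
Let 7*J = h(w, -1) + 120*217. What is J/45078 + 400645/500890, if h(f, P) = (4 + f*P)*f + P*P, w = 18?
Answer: 6966968969/7902691797 ≈ 0.88159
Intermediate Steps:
h(f, P) = P² + f*(4 + P*f) (h(f, P) = (4 + P*f)*f + P² = f*(4 + P*f) + P² = P² + f*(4 + P*f))
J = 25789/7 (J = (((-1)² + 4*18 - 1*18²) + 120*217)/7 = ((1 + 72 - 1*324) + 26040)/7 = ((1 + 72 - 324) + 26040)/7 = (-251 + 26040)/7 = (⅐)*25789 = 25789/7 ≈ 3684.1)
J/45078 + 400645/500890 = (25789/7)/45078 + 400645/500890 = (25789/7)*(1/45078) + 400645*(1/500890) = 25789/315546 + 80129/100178 = 6966968969/7902691797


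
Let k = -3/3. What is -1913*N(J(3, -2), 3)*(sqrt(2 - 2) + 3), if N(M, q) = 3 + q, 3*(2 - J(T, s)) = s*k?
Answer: -34434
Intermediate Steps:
k = -1 (k = -3*1/3 = -1)
J(T, s) = 2 + s/3 (J(T, s) = 2 - s*(-1)/3 = 2 - (-1)*s/3 = 2 + s/3)
-1913*N(J(3, -2), 3)*(sqrt(2 - 2) + 3) = -1913*(3 + 3)*(sqrt(2 - 2) + 3) = -11478*(sqrt(0) + 3) = -11478*(0 + 3) = -11478*3 = -1913*18 = -34434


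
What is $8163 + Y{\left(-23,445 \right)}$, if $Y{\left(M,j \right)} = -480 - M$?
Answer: $7706$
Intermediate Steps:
$8163 + Y{\left(-23,445 \right)} = 8163 - 457 = 7706$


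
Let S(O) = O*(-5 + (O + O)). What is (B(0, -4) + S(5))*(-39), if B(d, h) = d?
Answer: -975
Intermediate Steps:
S(O) = O*(-5 + 2*O)
(B(0, -4) + S(5))*(-39) = (0 + 5*(-5 + 2*5))*(-39) = (0 + 5*(-5 + 10))*(-39) = (0 + 5*5)*(-39) = (0 + 25)*(-39) = 25*(-39) = -975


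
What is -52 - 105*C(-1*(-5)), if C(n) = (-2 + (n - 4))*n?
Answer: 473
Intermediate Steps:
C(n) = n*(-6 + n) (C(n) = (-2 + (-4 + n))*n = (-6 + n)*n = n*(-6 + n))
-52 - 105*C(-1*(-5)) = -52 - 105*(-1*(-5))*(-6 - 1*(-5)) = -52 - 525*(-6 + 5) = -52 - 525*(-1) = -52 - 105*(-5) = -52 + 525 = 473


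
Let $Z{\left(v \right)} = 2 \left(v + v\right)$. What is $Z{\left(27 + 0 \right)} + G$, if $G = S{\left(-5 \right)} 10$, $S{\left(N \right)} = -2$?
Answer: $88$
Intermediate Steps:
$Z{\left(v \right)} = 4 v$ ($Z{\left(v \right)} = 2 \cdot 2 v = 4 v$)
$G = -20$ ($G = \left(-2\right) 10 = -20$)
$Z{\left(27 + 0 \right)} + G = 4 \left(27 + 0\right) - 20 = 4 \cdot 27 - 20 = 108 - 20 = 88$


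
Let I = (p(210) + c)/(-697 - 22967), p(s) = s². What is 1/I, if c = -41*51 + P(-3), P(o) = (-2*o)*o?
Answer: -7888/13997 ≈ -0.56355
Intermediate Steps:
P(o) = -2*o²
c = -2109 (c = -41*51 - 2*(-3)² = -2091 - 2*9 = -2091 - 18 = -2109)
I = -13997/7888 (I = (210² - 2109)/(-697 - 22967) = (44100 - 2109)/(-23664) = 41991*(-1/23664) = -13997/7888 ≈ -1.7745)
1/I = 1/(-13997/7888) = -7888/13997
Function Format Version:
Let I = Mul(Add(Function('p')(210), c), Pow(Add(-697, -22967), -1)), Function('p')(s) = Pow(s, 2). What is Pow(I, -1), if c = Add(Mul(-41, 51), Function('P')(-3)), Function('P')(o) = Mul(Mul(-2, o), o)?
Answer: Rational(-7888, 13997) ≈ -0.56355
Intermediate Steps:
Function('P')(o) = Mul(-2, Pow(o, 2))
c = -2109 (c = Add(Mul(-41, 51), Mul(-2, Pow(-3, 2))) = Add(-2091, Mul(-2, 9)) = Add(-2091, -18) = -2109)
I = Rational(-13997, 7888) (I = Mul(Add(Pow(210, 2), -2109), Pow(Add(-697, -22967), -1)) = Mul(Add(44100, -2109), Pow(-23664, -1)) = Mul(41991, Rational(-1, 23664)) = Rational(-13997, 7888) ≈ -1.7745)
Pow(I, -1) = Pow(Rational(-13997, 7888), -1) = Rational(-7888, 13997)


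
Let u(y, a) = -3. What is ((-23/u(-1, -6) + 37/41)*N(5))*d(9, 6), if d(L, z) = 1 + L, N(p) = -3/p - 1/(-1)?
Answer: 4216/123 ≈ 34.276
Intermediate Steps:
N(p) = 1 - 3/p (N(p) = -3/p - 1*(-1) = -3/p + 1 = 1 - 3/p)
((-23/u(-1, -6) + 37/41)*N(5))*d(9, 6) = ((-23/(-3) + 37/41)*((-3 + 5)/5))*(1 + 9) = ((-23*(-1/3) + 37*(1/41))*((1/5)*2))*10 = ((23/3 + 37/41)*(2/5))*10 = ((1054/123)*(2/5))*10 = (2108/615)*10 = 4216/123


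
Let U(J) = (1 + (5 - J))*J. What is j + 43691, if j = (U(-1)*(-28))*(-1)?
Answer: 43495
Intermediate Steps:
U(J) = J*(6 - J) (U(J) = (6 - J)*J = J*(6 - J))
j = -196 (j = (-(6 - 1*(-1))*(-28))*(-1) = (-(6 + 1)*(-28))*(-1) = (-1*7*(-28))*(-1) = -7*(-28)*(-1) = 196*(-1) = -196)
j + 43691 = -196 + 43691 = 43495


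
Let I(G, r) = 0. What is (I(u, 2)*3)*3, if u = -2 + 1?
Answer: 0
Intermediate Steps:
u = -1
(I(u, 2)*3)*3 = (0*3)*3 = 0*3 = 0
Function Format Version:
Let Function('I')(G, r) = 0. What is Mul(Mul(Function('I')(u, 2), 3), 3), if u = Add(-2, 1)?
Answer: 0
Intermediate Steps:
u = -1
Mul(Mul(Function('I')(u, 2), 3), 3) = Mul(Mul(0, 3), 3) = Mul(0, 3) = 0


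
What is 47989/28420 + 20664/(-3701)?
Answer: -409663591/105182420 ≈ -3.8948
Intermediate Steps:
47989/28420 + 20664/(-3701) = 47989*(1/28420) + 20664*(-1/3701) = 47989/28420 - 20664/3701 = -409663591/105182420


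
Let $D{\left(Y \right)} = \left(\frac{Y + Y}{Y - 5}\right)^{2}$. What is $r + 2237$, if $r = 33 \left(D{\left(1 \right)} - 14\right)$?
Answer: $\frac{7133}{4} \approx 1783.3$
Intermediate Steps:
$D{\left(Y \right)} = \frac{4 Y^{2}}{\left(-5 + Y\right)^{2}}$ ($D{\left(Y \right)} = \left(\frac{2 Y}{-5 + Y}\right)^{2} = \frac{4 Y^{2}}{\left(-5 + Y\right)^{2}}$)
$r = - \frac{1815}{4}$ ($r = 33 \left(\frac{4 \cdot 1^{2}}{\left(-5 + 1\right)^{2}} - 14\right) = 33 \left(4 \cdot 1 \cdot \frac{1}{16} - 14\right) = 33 \left(\frac{1}{4} - 14\right) = 33 \left(- \frac{55}{4}\right) = - \frac{1815}{4} \approx -453.75$)
$r + 2237 = - \frac{1815}{4} + 2237 = \frac{7133}{4}$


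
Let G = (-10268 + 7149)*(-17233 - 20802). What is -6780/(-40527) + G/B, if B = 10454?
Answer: 1602612034025/141223086 ≈ 11348.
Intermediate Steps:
G = 118631165 (G = -3119*(-38035) = 118631165)
-6780/(-40527) + G/B = -6780/(-40527) + 118631165/10454 = -6780*(-1/40527) + 118631165*(1/10454) = 2260/13509 + 118631165/10454 = 1602612034025/141223086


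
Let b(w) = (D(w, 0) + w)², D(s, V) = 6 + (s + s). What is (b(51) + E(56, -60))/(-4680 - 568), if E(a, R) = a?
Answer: -25337/5248 ≈ -4.8279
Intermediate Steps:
D(s, V) = 6 + 2*s
b(w) = (6 + 3*w)² (b(w) = ((6 + 2*w) + w)² = (6 + 3*w)²)
(b(51) + E(56, -60))/(-4680 - 568) = (9*(2 + 51)² + 56)/(-4680 - 568) = (9*53² + 56)/(-5248) = (9*2809 + 56)*(-1/5248) = (25281 + 56)*(-1/5248) = 25337*(-1/5248) = -25337/5248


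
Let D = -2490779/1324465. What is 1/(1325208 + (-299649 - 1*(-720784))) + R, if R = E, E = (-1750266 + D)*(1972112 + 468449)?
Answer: -9880165604622340512519922/2312970181495 ≈ -4.2716e+12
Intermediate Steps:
D = -2490779/1324465 (D = -2490779*1/1324465 = -2490779/1324465 ≈ -1.8806)
E = -5657631750820051109/1324465 (E = (-1750266 - 2490779/1324465)*(1972112 + 468449) = -2318168548469/1324465*2440561 = -5657631750820051109/1324465 ≈ -4.2716e+12)
R = -5657631750820051109/1324465 ≈ -4.2716e+12
1/(1325208 + (-299649 - 1*(-720784))) + R = 1/(1325208 + (-299649 - 1*(-720784))) - 5657631750820051109/1324465 = 1/(1325208 + (-299649 + 720784)) - 5657631750820051109/1324465 = 1/(1325208 + 421135) - 5657631750820051109/1324465 = 1/1746343 - 5657631750820051109/1324465 = -9880165604622340512519922/2312970181495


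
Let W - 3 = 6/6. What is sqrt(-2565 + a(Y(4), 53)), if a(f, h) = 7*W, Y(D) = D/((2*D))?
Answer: I*sqrt(2537) ≈ 50.369*I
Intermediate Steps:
W = 4 (W = 3 + 6/6 = 3 + 6*(1/6) = 3 + 1 = 4)
Y(D) = 1/2 (Y(D) = D*(1/(2*D)) = 1/2)
a(f, h) = 28 (a(f, h) = 7*4 = 28)
sqrt(-2565 + a(Y(4), 53)) = sqrt(-2565 + 28) = sqrt(-2537) = I*sqrt(2537)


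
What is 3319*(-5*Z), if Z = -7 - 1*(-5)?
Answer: 33190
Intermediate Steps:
Z = -2 (Z = -7 + 5 = -2)
3319*(-5*Z) = 3319*(-5*(-2)) = 3319*10 = 33190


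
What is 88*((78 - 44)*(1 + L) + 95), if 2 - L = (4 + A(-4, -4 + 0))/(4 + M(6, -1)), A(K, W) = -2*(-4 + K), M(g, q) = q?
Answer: -7832/3 ≈ -2610.7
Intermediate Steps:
A(K, W) = 8 - 2*K
L = -14/3 (L = 2 - (4 + (8 - 2*(-4)))/(4 - 1) = 2 - (4 + (8 + 8))/3 = 2 - (4 + 16)/3 = 2 - 20/3 = -14/3 ≈ -4.6667)
88*((78 - 44)*(1 + L) + 95) = 88*((78 - 44)*(1 - 14/3) + 95) = 88*(34*(-11/3) + 95) = 88*(-374/3 + 95) = 88*(-89/3) = -7832/3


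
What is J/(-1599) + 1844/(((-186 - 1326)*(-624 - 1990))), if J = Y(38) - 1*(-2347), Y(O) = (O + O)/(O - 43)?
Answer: -3838826311/2633265180 ≈ -1.4578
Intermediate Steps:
Y(O) = 2*O/(-43 + O) (Y(O) = (2*O)/(-43 + O) = 2*O/(-43 + O))
J = 11659/5 (J = 2*38/(-43 + 38) - 1*(-2347) = 2*38/(-5) + 2347 = 2*38*(-1/5) + 2347 = -76/5 + 2347 = 11659/5 ≈ 2331.8)
J/(-1599) + 1844/(((-186 - 1326)*(-624 - 1990))) = (11659/5)/(-1599) + 1844/(((-186 - 1326)*(-624 - 1990))) = (11659/5)*(-1/1599) + 1844/((-1512*(-2614))) = -11659/7995 + 1844/3952368 = -11659/7995 + 1844*(1/3952368) = -11659/7995 + 461/988092 = -3838826311/2633265180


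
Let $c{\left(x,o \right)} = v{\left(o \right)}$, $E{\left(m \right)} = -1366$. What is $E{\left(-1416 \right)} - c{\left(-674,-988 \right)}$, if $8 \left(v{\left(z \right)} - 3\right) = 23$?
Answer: $- \frac{10975}{8} \approx -1371.9$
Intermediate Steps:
$v{\left(z \right)} = \frac{47}{8}$ ($v{\left(z \right)} = 3 + \frac{1}{8} \cdot 23 = 3 + \frac{23}{8} = \frac{47}{8}$)
$c{\left(x,o \right)} = \frac{47}{8}$
$E{\left(-1416 \right)} - c{\left(-674,-988 \right)} = -1366 - \frac{47}{8} = - \frac{10975}{8}$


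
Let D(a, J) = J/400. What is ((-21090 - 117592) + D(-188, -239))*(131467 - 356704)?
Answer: 12494580885243/400 ≈ 3.1236e+10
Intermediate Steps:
D(a, J) = J/400 (D(a, J) = J*(1/400) = J/400)
((-21090 - 117592) + D(-188, -239))*(131467 - 356704) = ((-21090 - 117592) + (1/400)*(-239))*(131467 - 356704) = (-138682 - 239/400)*(-225237) = -55473039/400*(-225237) = 12494580885243/400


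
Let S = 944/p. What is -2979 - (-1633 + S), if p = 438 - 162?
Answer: -93110/69 ≈ -1349.4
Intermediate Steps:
p = 276
S = 236/69 (S = 944/276 = 944*(1/276) = 236/69 ≈ 3.4203)
-2979 - (-1633 + S) = -2979 - (-1633 + 236/69) = -2979 - 1*(-112441/69) = -2979 + 112441/69 = -93110/69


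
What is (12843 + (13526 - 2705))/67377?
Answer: 7888/22459 ≈ 0.35122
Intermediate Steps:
(12843 + (13526 - 2705))/67377 = (12843 + 10821)*(1/67377) = 23664*(1/67377) = 7888/22459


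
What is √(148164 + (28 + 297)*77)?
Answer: √173189 ≈ 416.16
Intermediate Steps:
√(148164 + (28 + 297)*77) = √(148164 + 325*77) = √(148164 + 25025) = √173189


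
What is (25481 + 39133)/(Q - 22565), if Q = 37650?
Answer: 64614/15085 ≈ 4.2833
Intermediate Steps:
(25481 + 39133)/(Q - 22565) = (25481 + 39133)/(37650 - 22565) = 64614/15085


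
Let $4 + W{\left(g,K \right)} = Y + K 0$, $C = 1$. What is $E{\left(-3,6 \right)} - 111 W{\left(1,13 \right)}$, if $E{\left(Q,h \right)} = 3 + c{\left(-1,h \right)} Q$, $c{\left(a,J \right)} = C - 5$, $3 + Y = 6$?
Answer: $126$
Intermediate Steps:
$Y = 3$ ($Y = -3 + 6 = 3$)
$c{\left(a,J \right)} = -4$ ($c{\left(a,J \right)} = 1 - 5 = -4$)
$W{\left(g,K \right)} = -1$ ($W{\left(g,K \right)} = -4 + \left(3 + K 0\right) = -4 + \left(3 + 0\right) = -4 + 3 = -1$)
$E{\left(Q,h \right)} = 3 - 4 Q$
$E{\left(-3,6 \right)} - 111 W{\left(1,13 \right)} = \left(3 - -12\right) - -111 = \left(3 + 12\right) + 111 = 15 + 111 = 126$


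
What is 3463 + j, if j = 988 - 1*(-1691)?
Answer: 6142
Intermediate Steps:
j = 2679 (j = 988 + 1691 = 2679)
3463 + j = 3463 + 2679 = 6142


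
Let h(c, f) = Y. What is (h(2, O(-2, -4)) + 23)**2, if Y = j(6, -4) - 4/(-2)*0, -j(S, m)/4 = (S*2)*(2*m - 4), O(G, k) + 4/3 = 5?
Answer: 358801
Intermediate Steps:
O(G, k) = 11/3 (O(G, k) = -4/3 + 5 = 11/3)
j(S, m) = -8*S*(-4 + 2*m) (j(S, m) = -4*S*2*(2*m - 4) = -4*2*S*(-4 + 2*m) = -8*S*(-4 + 2*m))
Y = 576 (Y = 16*6*(2 - 1*(-4)) - 4/(-2)*0 = 16*6*(2 + 4) - 4*(-1/2)*0 = 16*6*6 + 2*0 = 576 + 0 = 576)
h(c, f) = 576
(h(2, O(-2, -4)) + 23)**2 = (576 + 23)**2 = 599**2 = 358801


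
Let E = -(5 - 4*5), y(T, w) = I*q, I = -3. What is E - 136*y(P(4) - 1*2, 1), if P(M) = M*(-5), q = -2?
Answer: -801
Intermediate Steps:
P(M) = -5*M
y(T, w) = 6 (y(T, w) = -3*(-2) = 6)
E = 15 (E = -(5 - 20) = -1*(-15) = 15)
E - 136*y(P(4) - 1*2, 1) = 15 - 136*6 = 15 - 816 = -801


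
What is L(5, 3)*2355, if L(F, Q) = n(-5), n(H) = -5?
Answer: -11775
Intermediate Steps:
L(F, Q) = -5
L(5, 3)*2355 = -5*2355 = -11775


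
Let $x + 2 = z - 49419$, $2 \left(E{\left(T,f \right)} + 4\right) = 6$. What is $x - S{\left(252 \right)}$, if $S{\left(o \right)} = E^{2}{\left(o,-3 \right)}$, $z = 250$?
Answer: $-49172$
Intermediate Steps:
$E{\left(T,f \right)} = -1$ ($E{\left(T,f \right)} = -4 + \frac{1}{2} \cdot 6 = -4 + 3 = -1$)
$S{\left(o \right)} = 1$ ($S{\left(o \right)} = \left(-1\right)^{2} = 1$)
$x = -49171$ ($x = -2 + \left(250 - 49419\right) = -2 - 49169 = -49171$)
$x - S{\left(252 \right)} = -49171 - 1 = -49172$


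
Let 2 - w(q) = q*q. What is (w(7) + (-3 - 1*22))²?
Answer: 5184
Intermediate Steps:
w(q) = 2 - q² (w(q) = 2 - q*q = 2 - q²)
(w(7) + (-3 - 1*22))² = ((2 - 1*7²) + (-3 - 1*22))² = ((2 - 1*49) + (-3 - 22))² = ((2 - 49) - 25)² = (-47 - 25)² = (-72)² = 5184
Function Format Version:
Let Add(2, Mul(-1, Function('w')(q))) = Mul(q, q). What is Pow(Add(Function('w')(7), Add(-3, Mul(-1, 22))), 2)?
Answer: 5184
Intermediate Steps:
Function('w')(q) = Add(2, Mul(-1, Pow(q, 2))) (Function('w')(q) = Add(2, Mul(-1, Mul(q, q))) = Add(2, Mul(-1, Pow(q, 2))))
Pow(Add(Function('w')(7), Add(-3, Mul(-1, 22))), 2) = Pow(Add(Add(2, Mul(-1, Pow(7, 2))), Add(-3, Mul(-1, 22))), 2) = Pow(Add(Add(2, Mul(-1, 49)), Add(-3, -22)), 2) = Pow(Add(Add(2, -49), -25), 2) = Pow(Add(-47, -25), 2) = Pow(-72, 2) = 5184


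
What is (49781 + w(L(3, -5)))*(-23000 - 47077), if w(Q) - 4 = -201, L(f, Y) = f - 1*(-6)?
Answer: -3474697968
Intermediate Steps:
L(f, Y) = 6 + f (L(f, Y) = f + 6 = 6 + f)
w(Q) = -197 (w(Q) = 4 - 201 = -197)
(49781 + w(L(3, -5)))*(-23000 - 47077) = (49781 - 197)*(-23000 - 47077) = 49584*(-70077) = -3474697968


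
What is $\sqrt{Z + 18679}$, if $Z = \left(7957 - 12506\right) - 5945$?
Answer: $\sqrt{8185} \approx 90.471$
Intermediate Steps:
$Z = -10494$ ($Z = -4549 - 5945 = -10494$)
$\sqrt{Z + 18679} = \sqrt{-10494 + 18679} = \sqrt{8185}$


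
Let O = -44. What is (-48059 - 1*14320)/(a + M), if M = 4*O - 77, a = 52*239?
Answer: -62379/12175 ≈ -5.1235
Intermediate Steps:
a = 12428
M = -253 (M = 4*(-44) - 77 = -176 - 77 = -253)
(-48059 - 1*14320)/(a + M) = (-48059 - 1*14320)/(12428 - 253) = (-48059 - 14320)/12175 = -62379*1/12175 = -62379/12175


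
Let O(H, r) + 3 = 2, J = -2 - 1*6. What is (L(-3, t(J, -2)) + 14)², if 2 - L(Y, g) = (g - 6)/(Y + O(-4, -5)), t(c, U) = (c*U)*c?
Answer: 1225/4 ≈ 306.25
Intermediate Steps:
J = -8 (J = -2 - 6 = -8)
O(H, r) = -1 (O(H, r) = -3 + 2 = -1)
t(c, U) = U*c² (t(c, U) = (U*c)*c = U*c²)
L(Y, g) = 2 - (-6 + g)/(-1 + Y) (L(Y, g) = 2 - (g - 6)/(Y - 1) = 2 - (-6 + g)/(-1 + Y))
(L(-3, t(J, -2)) + 14)² = ((4 - (-2)*(-8)² + 2*(-3))/(-1 - 3) + 14)² = ((4 - (-2)*64 - 6)/(-4) + 14)² = (-(4 - 1*(-128) - 6)/4 + 14)² = (-(4 + 128 - 6)/4 + 14)² = (-¼*126 + 14)² = (-63/2 + 14)² = (-35/2)² = 1225/4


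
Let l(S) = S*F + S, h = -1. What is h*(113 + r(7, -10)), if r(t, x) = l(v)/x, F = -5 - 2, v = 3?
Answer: -574/5 ≈ -114.80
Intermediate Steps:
F = -7
l(S) = -6*S (l(S) = S*(-7) + S = -7*S + S = -6*S)
r(t, x) = -18/x (r(t, x) = (-6*3)/x = -18/x)
h*(113 + r(7, -10)) = -(113 - 18/(-10)) = -(113 - 18*(-1/10)) = -(113 + 9/5) = -1*574/5 = -574/5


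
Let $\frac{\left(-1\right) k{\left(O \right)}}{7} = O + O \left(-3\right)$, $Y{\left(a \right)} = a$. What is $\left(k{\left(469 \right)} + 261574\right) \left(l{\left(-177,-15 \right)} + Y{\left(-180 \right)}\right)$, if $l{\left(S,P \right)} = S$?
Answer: $-95725980$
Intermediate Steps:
$k{\left(O \right)} = 14 O$ ($k{\left(O \right)} = - 7 \left(O + O \left(-3\right)\right) = - 7 \left(O - 3 O\right) = - 7 \left(- 2 O\right) = 14 O$)
$\left(k{\left(469 \right)} + 261574\right) \left(l{\left(-177,-15 \right)} + Y{\left(-180 \right)}\right) = \left(14 \cdot 469 + 261574\right) \left(-177 - 180\right) = \left(6566 + 261574\right) \left(-357\right) = 268140 \left(-357\right) = -95725980$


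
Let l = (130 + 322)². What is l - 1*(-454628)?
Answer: 658932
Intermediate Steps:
l = 204304 (l = 452² = 204304)
l - 1*(-454628) = 204304 - 1*(-454628) = 204304 + 454628 = 658932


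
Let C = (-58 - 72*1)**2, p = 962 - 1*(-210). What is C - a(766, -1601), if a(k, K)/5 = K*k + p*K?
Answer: 15530590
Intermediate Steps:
p = 1172 (p = 962 + 210 = 1172)
C = 16900 (C = (-58 - 72)**2 = (-130)**2 = 16900)
a(k, K) = 5860*K + 5*K*k (a(k, K) = 5*(K*k + 1172*K) = 5*(1172*K + K*k) = 5860*K + 5*K*k)
C - a(766, -1601) = 16900 - 5*(-1601)*(1172 + 766) = 16900 - 5*(-1601)*1938 = 16900 - 1*(-15513690) = 16900 + 15513690 = 15530590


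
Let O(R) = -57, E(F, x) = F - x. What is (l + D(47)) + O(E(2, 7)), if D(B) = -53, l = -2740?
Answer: -2850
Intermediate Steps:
(l + D(47)) + O(E(2, 7)) = (-2740 - 53) - 57 = -2793 - 57 = -2850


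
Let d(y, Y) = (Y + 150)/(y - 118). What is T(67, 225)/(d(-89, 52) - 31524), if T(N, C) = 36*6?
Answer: -22356/3262835 ≈ -0.0068517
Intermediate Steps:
d(y, Y) = (150 + Y)/(-118 + y)
T(N, C) = 216
T(67, 225)/(d(-89, 52) - 31524) = 216/((150 + 52)/(-118 - 89) - 31524) = 216/(202/(-207) - 31524) = 216/(-1/207*202 - 31524) = 216/(-202/207 - 31524) = 216/(-6525670/207) = 216*(-207/6525670) = -22356/3262835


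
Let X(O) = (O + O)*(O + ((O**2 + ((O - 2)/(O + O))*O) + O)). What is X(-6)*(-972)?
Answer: 233280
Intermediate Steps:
X(O) = 2*O*(-1 + O**2 + 5*O/2) (X(O) = (2*O)*(O + ((O**2 + ((-2 + O)/((2*O)))*O) + O)) = (2*O)*(O + ((O**2 + ((-2 + O)*(1/(2*O)))*O) + O)) = (2*O)*(O + ((O**2 + ((-2 + O)/(2*O))*O) + O)) = (2*O)*(O + ((O**2 + (-1 + O/2)) + O)) = (2*O)*(O + ((-1 + O**2 + O/2) + O)) = (2*O)*(O + (-1 + O**2 + 3*O/2)) = (2*O)*(-1 + O**2 + 5*O/2) = 2*O*(-1 + O**2 + 5*O/2))
X(-6)*(-972) = -6*(-2 + 2*(-6)**2 + 5*(-6))*(-972) = -6*(-2 + 2*36 - 30)*(-972) = -6*(-2 + 72 - 30)*(-972) = -6*40*(-972) = -240*(-972) = 233280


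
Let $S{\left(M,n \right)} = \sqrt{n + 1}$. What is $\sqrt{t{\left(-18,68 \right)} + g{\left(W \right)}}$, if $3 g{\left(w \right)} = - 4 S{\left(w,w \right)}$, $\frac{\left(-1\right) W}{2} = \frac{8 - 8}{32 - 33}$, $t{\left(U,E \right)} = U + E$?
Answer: $\frac{\sqrt{438}}{3} \approx 6.9762$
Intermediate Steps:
$t{\left(U,E \right)} = E + U$
$S{\left(M,n \right)} = \sqrt{1 + n}$
$W = 0$ ($W = - 2 \frac{8 - 8}{32 - 33} = - 2 \frac{0}{-1} = - 2 \cdot 0 \left(-1\right) = \left(-2\right) 0 = 0$)
$g{\left(w \right)} = - \frac{4 \sqrt{1 + w}}{3}$ ($g{\left(w \right)} = \frac{\left(-4\right) \sqrt{1 + w}}{3} = - \frac{4 \sqrt{1 + w}}{3}$)
$\sqrt{t{\left(-18,68 \right)} + g{\left(W \right)}} = \sqrt{\left(68 - 18\right) - \frac{4 \sqrt{1 + 0}}{3}} = \sqrt{50 - \frac{4 \sqrt{1}}{3}} = \sqrt{50 - \frac{4}{3}} = \sqrt{\frac{146}{3}} = \frac{\sqrt{438}}{3}$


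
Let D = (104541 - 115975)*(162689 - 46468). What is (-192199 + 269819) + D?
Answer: -1328793294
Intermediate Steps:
D = -1328870914 (D = -11434*116221 = -1328870914)
(-192199 + 269819) + D = (-192199 + 269819) - 1328870914 = 77620 - 1328870914 = -1328793294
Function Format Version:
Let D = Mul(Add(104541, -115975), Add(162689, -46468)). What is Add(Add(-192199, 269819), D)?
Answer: -1328793294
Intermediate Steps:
D = -1328870914 (D = Mul(-11434, 116221) = -1328870914)
Add(Add(-192199, 269819), D) = Add(Add(-192199, 269819), -1328870914) = Add(77620, -1328870914) = -1328793294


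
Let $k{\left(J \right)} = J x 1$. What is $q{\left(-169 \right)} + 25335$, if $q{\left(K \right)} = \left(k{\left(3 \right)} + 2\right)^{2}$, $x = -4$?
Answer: $25435$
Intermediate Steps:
$k{\left(J \right)} = - 4 J$ ($k{\left(J \right)} = J \left(-4\right) 1 = - 4 J 1 = - 4 J$)
$q{\left(K \right)} = 100$ ($q{\left(K \right)} = \left(\left(-4\right) 3 + 2\right)^{2} = \left(-12 + 2\right)^{2} = \left(-10\right)^{2} = 100$)
$q{\left(-169 \right)} + 25335 = 100 + 25335 = 25435$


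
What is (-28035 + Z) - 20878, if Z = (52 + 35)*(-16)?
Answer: -50305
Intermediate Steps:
Z = -1392 (Z = 87*(-16) = -1392)
(-28035 + Z) - 20878 = (-28035 - 1392) - 20878 = -29427 - 20878 = -50305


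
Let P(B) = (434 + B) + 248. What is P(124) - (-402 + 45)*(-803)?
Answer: -285865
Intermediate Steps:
P(B) = 682 + B
P(124) - (-402 + 45)*(-803) = (682 + 124) - (-402 + 45)*(-803) = 806 - (-357)*(-803) = 806 - 1*286671 = 806 - 286671 = -285865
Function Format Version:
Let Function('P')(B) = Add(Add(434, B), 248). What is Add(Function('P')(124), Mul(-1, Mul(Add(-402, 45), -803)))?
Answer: -285865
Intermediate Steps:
Function('P')(B) = Add(682, B)
Add(Function('P')(124), Mul(-1, Mul(Add(-402, 45), -803))) = Add(Add(682, 124), Mul(-1, Mul(Add(-402, 45), -803))) = Add(806, Mul(-1, Mul(-357, -803))) = Add(806, Mul(-1, 286671)) = Add(806, -286671) = -285865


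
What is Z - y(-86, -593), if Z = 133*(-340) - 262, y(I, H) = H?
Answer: -44889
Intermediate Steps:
Z = -45482 (Z = -45220 - 262 = -45482)
Z - y(-86, -593) = -45482 - 1*(-593) = -45482 + 593 = -44889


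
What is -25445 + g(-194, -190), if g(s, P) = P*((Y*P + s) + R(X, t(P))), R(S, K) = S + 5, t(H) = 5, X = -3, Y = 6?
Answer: 227635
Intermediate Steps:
R(S, K) = 5 + S
g(s, P) = P*(2 + s + 6*P) (g(s, P) = P*((6*P + s) + (5 - 3)) = P*((s + 6*P) + 2) = P*(2 + s + 6*P))
-25445 + g(-194, -190) = -25445 - 190*(2 - 194 + 6*(-190)) = -25445 - 190*(2 - 194 - 1140) = -25445 - 190*(-1332) = -25445 + 253080 = 227635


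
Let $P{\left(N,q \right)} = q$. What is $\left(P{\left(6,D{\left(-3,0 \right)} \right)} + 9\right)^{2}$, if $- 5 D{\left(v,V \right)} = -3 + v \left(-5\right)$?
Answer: $\frac{1089}{25} \approx 43.56$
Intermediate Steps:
$D{\left(v,V \right)} = \frac{3}{5} + v$ ($D{\left(v,V \right)} = - \frac{-3 + v \left(-5\right)}{5} = - \frac{-3 - 5 v}{5} = \frac{3}{5} + v$)
$\left(P{\left(6,D{\left(-3,0 \right)} \right)} + 9\right)^{2} = \left(\left(\frac{3}{5} - 3\right) + 9\right)^{2} = \left(- \frac{12}{5} + 9\right)^{2} = \left(\frac{33}{5}\right)^{2} = \frac{1089}{25}$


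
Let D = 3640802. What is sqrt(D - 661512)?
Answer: sqrt(2979290) ≈ 1726.1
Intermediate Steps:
sqrt(D - 661512) = sqrt(3640802 - 661512) = sqrt(2979290)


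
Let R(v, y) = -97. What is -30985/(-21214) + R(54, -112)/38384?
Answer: 593635241/407139088 ≈ 1.4581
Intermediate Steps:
-30985/(-21214) + R(54, -112)/38384 = -30985/(-21214) - 97/38384 = -30985*(-1/21214) - 97*1/38384 = 30985/21214 - 97/38384 = 593635241/407139088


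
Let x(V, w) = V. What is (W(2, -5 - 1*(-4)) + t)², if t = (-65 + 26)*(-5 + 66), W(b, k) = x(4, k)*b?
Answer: 5621641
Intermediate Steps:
W(b, k) = 4*b
t = -2379 (t = -39*61 = -2379)
(W(2, -5 - 1*(-4)) + t)² = (4*2 - 2379)² = (8 - 2379)² = (-2371)² = 5621641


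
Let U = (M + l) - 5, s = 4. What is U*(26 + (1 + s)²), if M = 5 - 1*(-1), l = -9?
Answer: -408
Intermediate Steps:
M = 6 (M = 5 + 1 = 6)
U = -8 (U = (6 - 9) - 5 = -3 - 5 = -8)
U*(26 + (1 + s)²) = -8*(26 + (1 + 4)²) = -8*(26 + 5²) = -8*(26 + 25) = -8*51 = -408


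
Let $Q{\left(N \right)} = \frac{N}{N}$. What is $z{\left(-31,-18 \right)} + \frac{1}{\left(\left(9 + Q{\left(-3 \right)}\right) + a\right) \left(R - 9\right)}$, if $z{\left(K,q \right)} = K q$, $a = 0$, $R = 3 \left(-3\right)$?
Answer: $\frac{100439}{180} \approx 557.99$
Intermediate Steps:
$R = -9$
$Q{\left(N \right)} = 1$
$z{\left(-31,-18 \right)} + \frac{1}{\left(\left(9 + Q{\left(-3 \right)}\right) + a\right) \left(R - 9\right)} = \left(-31\right) \left(-18\right) + \frac{1}{\left(\left(9 + 1\right) + 0\right) \left(-9 - 9\right)} = 558 + \frac{1}{\left(10 + 0\right) \left(-18\right)} = 558 + \frac{1}{10 \left(-18\right)} = 558 + \frac{1}{-180} = 558 - \frac{1}{180} = \frac{100439}{180}$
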